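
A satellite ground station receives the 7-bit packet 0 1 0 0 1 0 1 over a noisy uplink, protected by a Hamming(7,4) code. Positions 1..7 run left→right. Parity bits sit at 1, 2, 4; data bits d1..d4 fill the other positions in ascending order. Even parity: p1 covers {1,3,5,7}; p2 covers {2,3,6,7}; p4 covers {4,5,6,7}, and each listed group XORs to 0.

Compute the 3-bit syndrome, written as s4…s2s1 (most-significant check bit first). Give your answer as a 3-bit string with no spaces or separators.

s1 (pos 1,3,5,7): 0⊕0⊕1⊕1 = 0
s2 (pos 2,3,6,7): 1⊕0⊕0⊕1 = 0
s4 (pos 4,5,6,7): 0⊕1⊕0⊕1 = 0
Syndrome s4…s1 = 000 → no error.

000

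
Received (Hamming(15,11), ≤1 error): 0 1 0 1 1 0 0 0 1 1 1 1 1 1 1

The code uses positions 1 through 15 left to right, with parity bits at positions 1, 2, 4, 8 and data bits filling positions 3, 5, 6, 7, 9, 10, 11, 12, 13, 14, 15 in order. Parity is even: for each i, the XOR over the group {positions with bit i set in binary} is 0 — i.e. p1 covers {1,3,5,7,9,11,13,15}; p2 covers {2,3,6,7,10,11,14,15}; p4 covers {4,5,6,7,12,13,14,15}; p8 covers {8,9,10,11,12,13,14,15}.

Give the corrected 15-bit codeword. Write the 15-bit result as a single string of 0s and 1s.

010110001101111

s1 (pos 1,3,5,7,9,11,13,15): 0⊕0⊕1⊕0⊕1⊕1⊕1⊕1 = 1
s2 (pos 2,3,6,7,10,11,14,15): 1⊕0⊕0⊕0⊕1⊕1⊕1⊕1 = 1
s4 (pos 4,5,6,7,12,13,14,15): 1⊕1⊕0⊕0⊕1⊕1⊕1⊕1 = 0
s8 (pos 8,9,10,11,12,13,14,15): 0⊕1⊕1⊕1⊕1⊕1⊕1⊕1 = 1
Syndrome s8…s1 = 1011 → error at position 11.
Flip position 11: 010110001111111 → 010110001101111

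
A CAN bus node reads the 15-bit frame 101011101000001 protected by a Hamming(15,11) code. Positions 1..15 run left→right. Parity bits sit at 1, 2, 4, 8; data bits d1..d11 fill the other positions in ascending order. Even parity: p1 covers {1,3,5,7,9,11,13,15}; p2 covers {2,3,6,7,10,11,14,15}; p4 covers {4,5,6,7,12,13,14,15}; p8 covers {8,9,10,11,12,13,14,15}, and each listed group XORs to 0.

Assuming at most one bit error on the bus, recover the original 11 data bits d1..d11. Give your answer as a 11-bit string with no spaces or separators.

11111000001

s1 (pos 1,3,5,7,9,11,13,15): 1⊕1⊕1⊕1⊕1⊕0⊕0⊕1 = 0
s2 (pos 2,3,6,7,10,11,14,15): 0⊕1⊕1⊕1⊕0⊕0⊕0⊕1 = 0
s4 (pos 4,5,6,7,12,13,14,15): 0⊕1⊕1⊕1⊕0⊕0⊕0⊕1 = 0
s8 (pos 8,9,10,11,12,13,14,15): 0⊕1⊕0⊕0⊕0⊕0⊕0⊕1 = 0
Syndrome s8…s1 = 0000 → no error.
Read data bits from positions 3,5,6,7,9,10,11,12,13,14,15: 11111000001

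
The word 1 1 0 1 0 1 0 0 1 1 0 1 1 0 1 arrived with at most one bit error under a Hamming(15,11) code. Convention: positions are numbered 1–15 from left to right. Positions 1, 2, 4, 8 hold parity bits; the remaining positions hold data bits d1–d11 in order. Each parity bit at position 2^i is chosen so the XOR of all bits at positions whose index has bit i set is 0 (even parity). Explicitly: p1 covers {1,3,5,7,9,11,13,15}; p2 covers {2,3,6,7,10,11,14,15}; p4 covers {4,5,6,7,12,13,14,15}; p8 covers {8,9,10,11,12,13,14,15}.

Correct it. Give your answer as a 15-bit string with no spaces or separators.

110101001100101

s1 (pos 1,3,5,7,9,11,13,15): 1⊕0⊕0⊕0⊕1⊕0⊕1⊕1 = 0
s2 (pos 2,3,6,7,10,11,14,15): 1⊕0⊕1⊕0⊕1⊕0⊕0⊕1 = 0
s4 (pos 4,5,6,7,12,13,14,15): 1⊕0⊕1⊕0⊕1⊕1⊕0⊕1 = 1
s8 (pos 8,9,10,11,12,13,14,15): 0⊕1⊕1⊕0⊕1⊕1⊕0⊕1 = 1
Syndrome s8…s1 = 1100 → error at position 12.
Flip position 12: 110101001101101 → 110101001100101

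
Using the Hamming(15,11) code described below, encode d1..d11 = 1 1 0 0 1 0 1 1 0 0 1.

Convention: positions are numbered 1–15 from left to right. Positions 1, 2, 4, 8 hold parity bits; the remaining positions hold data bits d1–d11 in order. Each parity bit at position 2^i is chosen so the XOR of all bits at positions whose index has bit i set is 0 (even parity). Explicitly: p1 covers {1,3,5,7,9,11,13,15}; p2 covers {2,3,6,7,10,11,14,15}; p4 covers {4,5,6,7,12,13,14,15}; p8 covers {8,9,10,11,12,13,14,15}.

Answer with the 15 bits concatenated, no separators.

111110001011001

Place data at non-parity positions: p1 p2 1 p4 1 0 0 p8 1 0 1 1 0 0 1
p1 (pos 1,3,5,7,9,11,13,15): XOR of data positions = 1⊕1⊕0⊕1⊕1⊕0⊕1 = 1
p2 (pos 2,3,6,7,10,11,14,15): XOR of data positions = 1⊕0⊕0⊕0⊕1⊕0⊕1 = 1
p4 (pos 4,5,6,7,12,13,14,15): XOR of data positions = 1⊕0⊕0⊕1⊕0⊕0⊕1 = 1
p8 (pos 8,9,10,11,12,13,14,15): XOR of data positions = 1⊕0⊕1⊕1⊕0⊕0⊕1 = 0
Codeword: 111110001011001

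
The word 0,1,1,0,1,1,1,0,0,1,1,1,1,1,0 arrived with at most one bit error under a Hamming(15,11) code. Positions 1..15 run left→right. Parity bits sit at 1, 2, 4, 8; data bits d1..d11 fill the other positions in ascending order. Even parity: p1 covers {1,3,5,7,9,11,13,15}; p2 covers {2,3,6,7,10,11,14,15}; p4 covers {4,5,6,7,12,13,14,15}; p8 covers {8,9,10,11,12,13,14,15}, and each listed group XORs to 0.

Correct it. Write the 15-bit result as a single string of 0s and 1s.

s1 (pos 1,3,5,7,9,11,13,15): 0⊕1⊕1⊕1⊕0⊕1⊕1⊕0 = 1
s2 (pos 2,3,6,7,10,11,14,15): 1⊕1⊕1⊕1⊕1⊕1⊕1⊕0 = 1
s4 (pos 4,5,6,7,12,13,14,15): 0⊕1⊕1⊕1⊕1⊕1⊕1⊕0 = 0
s8 (pos 8,9,10,11,12,13,14,15): 0⊕0⊕1⊕1⊕1⊕1⊕1⊕0 = 1
Syndrome s8…s1 = 1011 → error at position 11.
Flip position 11: 011011100111110 → 011011100101110

011011100101110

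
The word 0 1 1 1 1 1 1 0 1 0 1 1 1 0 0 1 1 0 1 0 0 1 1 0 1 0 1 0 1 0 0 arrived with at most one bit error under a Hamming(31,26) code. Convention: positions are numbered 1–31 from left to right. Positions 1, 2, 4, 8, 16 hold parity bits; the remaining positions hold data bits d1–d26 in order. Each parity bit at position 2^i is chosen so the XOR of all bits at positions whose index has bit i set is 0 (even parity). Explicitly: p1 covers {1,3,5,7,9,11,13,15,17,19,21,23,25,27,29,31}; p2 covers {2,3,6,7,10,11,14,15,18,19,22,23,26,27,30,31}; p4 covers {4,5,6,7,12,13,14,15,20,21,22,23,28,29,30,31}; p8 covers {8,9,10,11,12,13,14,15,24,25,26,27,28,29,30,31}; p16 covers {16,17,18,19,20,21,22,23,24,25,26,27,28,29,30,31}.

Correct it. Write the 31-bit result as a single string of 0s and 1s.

s1 (pos 1,3,5,7,9,11,13,15,17,19,21,23,25,27,29,31): 0⊕1⊕1⊕1⊕1⊕1⊕1⊕0⊕1⊕1⊕0⊕1⊕1⊕1⊕1⊕0 = 0
s2 (pos 2,3,6,7,10,11,14,15,18,19,22,23,26,27,30,31): 1⊕1⊕1⊕1⊕0⊕1⊕0⊕0⊕0⊕1⊕1⊕1⊕0⊕1⊕0⊕0 = 1
s4 (pos 4,5,6,7,12,13,14,15,20,21,22,23,28,29,30,31): 1⊕1⊕1⊕1⊕1⊕1⊕0⊕0⊕0⊕0⊕1⊕1⊕0⊕1⊕0⊕0 = 1
s8 (pos 8,9,10,11,12,13,14,15,24,25,26,27,28,29,30,31): 0⊕1⊕0⊕1⊕1⊕1⊕0⊕0⊕0⊕1⊕0⊕1⊕0⊕1⊕0⊕0 = 1
s16 (pos 16,17,18,19,20,21,22,23,24,25,26,27,28,29,30,31): 1⊕1⊕0⊕1⊕0⊕0⊕1⊕1⊕0⊕1⊕0⊕1⊕0⊕1⊕0⊕0 = 0
Syndrome s16…s1 = 01110 → error at position 14.
Flip position 14: 0111111010111001101001101010100 → 0111111010111101101001101010100

0111111010111101101001101010100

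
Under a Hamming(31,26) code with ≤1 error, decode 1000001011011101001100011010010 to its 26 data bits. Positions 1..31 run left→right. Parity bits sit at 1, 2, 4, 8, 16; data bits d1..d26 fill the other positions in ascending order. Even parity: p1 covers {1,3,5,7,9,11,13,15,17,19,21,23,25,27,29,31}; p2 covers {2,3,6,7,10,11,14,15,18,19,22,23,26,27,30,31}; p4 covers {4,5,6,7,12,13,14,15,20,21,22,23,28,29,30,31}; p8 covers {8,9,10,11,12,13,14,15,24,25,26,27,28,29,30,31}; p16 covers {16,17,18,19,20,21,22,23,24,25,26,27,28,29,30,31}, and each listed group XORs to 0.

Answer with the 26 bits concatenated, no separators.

s1 (pos 1,3,5,7,9,11,13,15,17,19,21,23,25,27,29,31): 1⊕0⊕0⊕1⊕1⊕0⊕1⊕0⊕0⊕1⊕0⊕0⊕1⊕1⊕0⊕0 = 1
s2 (pos 2,3,6,7,10,11,14,15,18,19,22,23,26,27,30,31): 0⊕0⊕0⊕1⊕1⊕0⊕1⊕0⊕0⊕1⊕0⊕0⊕0⊕1⊕1⊕0 = 0
s4 (pos 4,5,6,7,12,13,14,15,20,21,22,23,28,29,30,31): 0⊕0⊕0⊕1⊕1⊕1⊕1⊕0⊕1⊕0⊕0⊕0⊕0⊕0⊕1⊕0 = 0
s8 (pos 8,9,10,11,12,13,14,15,24,25,26,27,28,29,30,31): 0⊕1⊕1⊕0⊕1⊕1⊕1⊕0⊕1⊕1⊕0⊕1⊕0⊕0⊕1⊕0 = 1
s16 (pos 16,17,18,19,20,21,22,23,24,25,26,27,28,29,30,31): 1⊕0⊕0⊕1⊕1⊕0⊕0⊕0⊕1⊕1⊕0⊕1⊕0⊕0⊕1⊕0 = 1
Syndrome s16…s1 = 11001 → error at position 25.
Flip position 25: 1000001011011101001100011010010 → 1000001011011101001100010010010
Read data bits from positions 3,5,6,7,9,10,11,12,13,14,15,17,18,19,20,21,22,23,24,25,26,27,28,29,30,31: 00011101110001100010010010

00011101110001100010010010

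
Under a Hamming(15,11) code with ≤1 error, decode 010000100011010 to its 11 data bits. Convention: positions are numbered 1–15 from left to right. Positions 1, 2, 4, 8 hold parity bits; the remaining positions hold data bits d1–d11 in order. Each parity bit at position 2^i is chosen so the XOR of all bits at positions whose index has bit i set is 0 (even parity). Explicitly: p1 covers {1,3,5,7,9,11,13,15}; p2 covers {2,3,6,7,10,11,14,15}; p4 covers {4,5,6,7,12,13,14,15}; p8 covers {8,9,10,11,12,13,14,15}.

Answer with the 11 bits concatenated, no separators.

00010010010

s1 (pos 1,3,5,7,9,11,13,15): 0⊕0⊕0⊕1⊕0⊕1⊕0⊕0 = 0
s2 (pos 2,3,6,7,10,11,14,15): 1⊕0⊕0⊕1⊕0⊕1⊕1⊕0 = 0
s4 (pos 4,5,6,7,12,13,14,15): 0⊕0⊕0⊕1⊕1⊕0⊕1⊕0 = 1
s8 (pos 8,9,10,11,12,13,14,15): 0⊕0⊕0⊕1⊕1⊕0⊕1⊕0 = 1
Syndrome s8…s1 = 1100 → error at position 12.
Flip position 12: 010000100011010 → 010000100010010
Read data bits from positions 3,5,6,7,9,10,11,12,13,14,15: 00010010010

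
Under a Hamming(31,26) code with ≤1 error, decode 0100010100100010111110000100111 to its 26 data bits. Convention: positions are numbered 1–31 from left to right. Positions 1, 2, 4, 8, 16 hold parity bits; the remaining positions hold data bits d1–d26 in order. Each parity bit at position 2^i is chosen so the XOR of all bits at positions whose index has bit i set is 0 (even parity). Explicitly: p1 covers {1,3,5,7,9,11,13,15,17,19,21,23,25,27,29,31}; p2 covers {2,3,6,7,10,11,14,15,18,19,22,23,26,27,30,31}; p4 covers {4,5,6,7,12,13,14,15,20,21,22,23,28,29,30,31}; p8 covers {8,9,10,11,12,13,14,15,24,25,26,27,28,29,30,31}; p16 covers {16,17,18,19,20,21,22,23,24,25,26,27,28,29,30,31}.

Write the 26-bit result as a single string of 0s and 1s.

s1 (pos 1,3,5,7,9,11,13,15,17,19,21,23,25,27,29,31): 0⊕0⊕0⊕0⊕0⊕1⊕0⊕1⊕1⊕1⊕1⊕0⊕0⊕0⊕1⊕1 = 1
s2 (pos 2,3,6,7,10,11,14,15,18,19,22,23,26,27,30,31): 1⊕0⊕1⊕0⊕0⊕1⊕0⊕1⊕1⊕1⊕0⊕0⊕1⊕0⊕1⊕1 = 1
s4 (pos 4,5,6,7,12,13,14,15,20,21,22,23,28,29,30,31): 0⊕0⊕1⊕0⊕0⊕0⊕0⊕1⊕1⊕1⊕0⊕0⊕0⊕1⊕1⊕1 = 1
s8 (pos 8,9,10,11,12,13,14,15,24,25,26,27,28,29,30,31): 1⊕0⊕0⊕1⊕0⊕0⊕0⊕1⊕0⊕0⊕1⊕0⊕0⊕1⊕1⊕1 = 1
s16 (pos 16,17,18,19,20,21,22,23,24,25,26,27,28,29,30,31): 0⊕1⊕1⊕1⊕1⊕1⊕0⊕0⊕0⊕0⊕1⊕0⊕0⊕1⊕1⊕1 = 1
Syndrome s16…s1 = 11111 → error at position 31.
Flip position 31: 0100010100100010111110000100111 → 0100010100100010111110000100110
Read data bits from positions 3,5,6,7,9,10,11,12,13,14,15,17,18,19,20,21,22,23,24,25,26,27,28,29,30,31: 00100010001111110000100110

00100010001111110000100110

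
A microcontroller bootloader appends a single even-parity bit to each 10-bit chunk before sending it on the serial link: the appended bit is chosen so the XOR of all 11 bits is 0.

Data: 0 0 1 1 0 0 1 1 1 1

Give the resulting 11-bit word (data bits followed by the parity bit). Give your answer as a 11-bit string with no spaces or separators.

XOR of the 10 data bits: 0⊕0⊕1⊕1⊕0⊕0⊕1⊕1⊕1⊕1 = 0
Parity bit = 0 (so all 11 bits XOR to 0).

00110011110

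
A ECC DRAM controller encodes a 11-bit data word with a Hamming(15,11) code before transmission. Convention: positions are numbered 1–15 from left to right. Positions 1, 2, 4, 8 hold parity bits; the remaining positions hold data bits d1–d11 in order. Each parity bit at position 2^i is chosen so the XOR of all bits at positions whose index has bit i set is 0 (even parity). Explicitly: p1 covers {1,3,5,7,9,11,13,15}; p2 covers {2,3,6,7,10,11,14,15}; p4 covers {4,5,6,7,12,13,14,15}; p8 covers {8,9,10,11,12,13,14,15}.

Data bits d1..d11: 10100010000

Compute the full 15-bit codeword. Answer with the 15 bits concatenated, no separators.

Place data at non-parity positions: p1 p2 1 p4 0 1 0 p8 0 0 1 0 0 0 0
p1 (pos 1,3,5,7,9,11,13,15): XOR of data positions = 1⊕0⊕0⊕0⊕1⊕0⊕0 = 0
p2 (pos 2,3,6,7,10,11,14,15): XOR of data positions = 1⊕1⊕0⊕0⊕1⊕0⊕0 = 1
p4 (pos 4,5,6,7,12,13,14,15): XOR of data positions = 0⊕1⊕0⊕0⊕0⊕0⊕0 = 1
p8 (pos 8,9,10,11,12,13,14,15): XOR of data positions = 0⊕0⊕1⊕0⊕0⊕0⊕0 = 1
Codeword: 011101010010000

011101010010000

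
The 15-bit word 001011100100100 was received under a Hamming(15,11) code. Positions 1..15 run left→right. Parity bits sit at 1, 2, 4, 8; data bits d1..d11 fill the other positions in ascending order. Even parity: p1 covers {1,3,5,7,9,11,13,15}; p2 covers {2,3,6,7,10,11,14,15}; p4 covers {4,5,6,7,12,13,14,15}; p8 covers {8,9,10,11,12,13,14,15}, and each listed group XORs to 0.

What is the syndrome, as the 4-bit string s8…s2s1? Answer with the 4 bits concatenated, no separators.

s1 (pos 1,3,5,7,9,11,13,15): 0⊕1⊕1⊕1⊕0⊕0⊕1⊕0 = 0
s2 (pos 2,3,6,7,10,11,14,15): 0⊕1⊕1⊕1⊕1⊕0⊕0⊕0 = 0
s4 (pos 4,5,6,7,12,13,14,15): 0⊕1⊕1⊕1⊕0⊕1⊕0⊕0 = 0
s8 (pos 8,9,10,11,12,13,14,15): 0⊕0⊕1⊕0⊕0⊕1⊕0⊕0 = 0
Syndrome s8…s1 = 0000 → no error.

0000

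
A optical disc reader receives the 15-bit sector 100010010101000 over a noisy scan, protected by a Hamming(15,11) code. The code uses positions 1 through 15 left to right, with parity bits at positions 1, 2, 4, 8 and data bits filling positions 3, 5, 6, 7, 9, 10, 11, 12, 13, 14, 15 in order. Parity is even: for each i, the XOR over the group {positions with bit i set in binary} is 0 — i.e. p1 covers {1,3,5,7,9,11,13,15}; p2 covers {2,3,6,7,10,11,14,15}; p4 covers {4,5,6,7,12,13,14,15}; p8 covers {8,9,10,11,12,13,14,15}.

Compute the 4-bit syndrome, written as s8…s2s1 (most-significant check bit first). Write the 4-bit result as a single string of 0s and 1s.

1010

s1 (pos 1,3,5,7,9,11,13,15): 1⊕0⊕1⊕0⊕0⊕0⊕0⊕0 = 0
s2 (pos 2,3,6,7,10,11,14,15): 0⊕0⊕0⊕0⊕1⊕0⊕0⊕0 = 1
s4 (pos 4,5,6,7,12,13,14,15): 0⊕1⊕0⊕0⊕1⊕0⊕0⊕0 = 0
s8 (pos 8,9,10,11,12,13,14,15): 1⊕0⊕1⊕0⊕1⊕0⊕0⊕0 = 1
Syndrome s8…s1 = 1010 → error at position 10.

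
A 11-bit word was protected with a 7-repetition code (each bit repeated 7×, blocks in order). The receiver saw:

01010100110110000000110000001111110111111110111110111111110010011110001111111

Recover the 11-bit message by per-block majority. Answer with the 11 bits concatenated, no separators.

Block 1 (0101010): 3 ones → 0
Block 2 (0110110): 4 ones → 1
Block 3 (0000001): 1 one → 0
Block 4 (1000000): 1 one → 0
Block 5 (1111110): 6 ones → 1
Block 6 (1111111): 7 ones → 1
Block 7 (1011111): 6 ones → 1
Block 8 (0111111): 6 ones → 1
Block 9 (1100100): 3 ones → 0
Block 10 (1111000): 4 ones → 1
Block 11 (1111111): 7 ones → 1

01001111011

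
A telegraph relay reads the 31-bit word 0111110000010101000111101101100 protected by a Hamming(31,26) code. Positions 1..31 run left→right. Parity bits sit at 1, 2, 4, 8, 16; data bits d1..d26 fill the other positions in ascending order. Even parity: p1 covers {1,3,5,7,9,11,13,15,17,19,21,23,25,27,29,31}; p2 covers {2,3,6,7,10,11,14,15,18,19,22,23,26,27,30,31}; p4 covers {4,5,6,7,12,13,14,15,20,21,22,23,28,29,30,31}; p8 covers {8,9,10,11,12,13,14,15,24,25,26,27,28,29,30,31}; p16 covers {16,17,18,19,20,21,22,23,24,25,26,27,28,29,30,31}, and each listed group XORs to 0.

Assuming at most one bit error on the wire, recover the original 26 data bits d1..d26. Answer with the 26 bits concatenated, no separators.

s1 (pos 1,3,5,7,9,11,13,15,17,19,21,23,25,27,29,31): 0⊕1⊕1⊕0⊕0⊕0⊕0⊕0⊕0⊕0⊕1⊕1⊕1⊕0⊕1⊕0 = 0
s2 (pos 2,3,6,7,10,11,14,15,18,19,22,23,26,27,30,31): 1⊕1⊕1⊕0⊕0⊕0⊕1⊕0⊕0⊕0⊕1⊕1⊕1⊕0⊕0⊕0 = 1
s4 (pos 4,5,6,7,12,13,14,15,20,21,22,23,28,29,30,31): 1⊕1⊕1⊕0⊕1⊕0⊕1⊕0⊕1⊕1⊕1⊕1⊕1⊕1⊕0⊕0 = 1
s8 (pos 8,9,10,11,12,13,14,15,24,25,26,27,28,29,30,31): 0⊕0⊕0⊕0⊕1⊕0⊕1⊕0⊕0⊕1⊕1⊕0⊕1⊕1⊕0⊕0 = 0
s16 (pos 16,17,18,19,20,21,22,23,24,25,26,27,28,29,30,31): 1⊕0⊕0⊕0⊕1⊕1⊕1⊕1⊕0⊕1⊕1⊕0⊕1⊕1⊕0⊕0 = 1
Syndrome s16…s1 = 10110 → error at position 22.
Flip position 22: 0111110000010101000111101101100 → 0111110000010101000110101101100
Read data bits from positions 3,5,6,7,9,10,11,12,13,14,15,17,18,19,20,21,22,23,24,25,26,27,28,29,30,31: 11100001010000110101101100

11100001010000110101101100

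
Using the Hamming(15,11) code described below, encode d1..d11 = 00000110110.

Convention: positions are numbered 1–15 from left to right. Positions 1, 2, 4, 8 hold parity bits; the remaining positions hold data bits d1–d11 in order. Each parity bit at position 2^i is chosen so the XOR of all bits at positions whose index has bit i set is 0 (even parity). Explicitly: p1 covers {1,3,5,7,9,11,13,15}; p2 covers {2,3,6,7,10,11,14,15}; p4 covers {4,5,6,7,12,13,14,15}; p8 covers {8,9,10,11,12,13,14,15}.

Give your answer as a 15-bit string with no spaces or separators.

Place data at non-parity positions: p1 p2 0 p4 0 0 0 p8 0 1 1 0 1 1 0
p1 (pos 1,3,5,7,9,11,13,15): XOR of data positions = 0⊕0⊕0⊕0⊕1⊕1⊕0 = 0
p2 (pos 2,3,6,7,10,11,14,15): XOR of data positions = 0⊕0⊕0⊕1⊕1⊕1⊕0 = 1
p4 (pos 4,5,6,7,12,13,14,15): XOR of data positions = 0⊕0⊕0⊕0⊕1⊕1⊕0 = 0
p8 (pos 8,9,10,11,12,13,14,15): XOR of data positions = 0⊕1⊕1⊕0⊕1⊕1⊕0 = 0
Codeword: 010000000110110

010000000110110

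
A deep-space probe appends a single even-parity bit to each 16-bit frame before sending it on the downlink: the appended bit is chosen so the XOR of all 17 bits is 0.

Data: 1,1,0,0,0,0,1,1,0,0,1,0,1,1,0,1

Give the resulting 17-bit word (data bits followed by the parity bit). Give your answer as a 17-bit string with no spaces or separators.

11000011001011010

XOR of the 16 data bits: 1⊕1⊕0⊕0⊕0⊕0⊕1⊕1⊕0⊕0⊕1⊕0⊕1⊕1⊕0⊕1 = 0
Parity bit = 0 (so all 17 bits XOR to 0).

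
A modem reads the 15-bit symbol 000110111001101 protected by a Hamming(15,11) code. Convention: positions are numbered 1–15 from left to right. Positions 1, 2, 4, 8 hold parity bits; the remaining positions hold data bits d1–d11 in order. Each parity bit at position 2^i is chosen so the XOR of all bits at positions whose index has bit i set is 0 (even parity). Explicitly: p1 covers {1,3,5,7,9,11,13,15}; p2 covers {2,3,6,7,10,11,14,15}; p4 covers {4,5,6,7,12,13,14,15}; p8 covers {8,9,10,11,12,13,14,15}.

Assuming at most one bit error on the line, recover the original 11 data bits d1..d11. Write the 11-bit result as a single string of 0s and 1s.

s1 (pos 1,3,5,7,9,11,13,15): 0⊕0⊕1⊕1⊕1⊕0⊕1⊕1 = 1
s2 (pos 2,3,6,7,10,11,14,15): 0⊕0⊕0⊕1⊕0⊕0⊕0⊕1 = 0
s4 (pos 4,5,6,7,12,13,14,15): 1⊕1⊕0⊕1⊕1⊕1⊕0⊕1 = 0
s8 (pos 8,9,10,11,12,13,14,15): 1⊕1⊕0⊕0⊕1⊕1⊕0⊕1 = 1
Syndrome s8…s1 = 1001 → error at position 9.
Flip position 9: 000110111001101 → 000110110001101
Read data bits from positions 3,5,6,7,9,10,11,12,13,14,15: 01010001101

01010001101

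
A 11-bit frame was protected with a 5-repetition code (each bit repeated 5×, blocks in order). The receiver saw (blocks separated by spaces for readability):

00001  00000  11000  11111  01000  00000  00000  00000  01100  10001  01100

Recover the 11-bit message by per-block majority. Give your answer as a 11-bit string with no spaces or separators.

Block 1 (00001): 1 one → 0
Block 2 (00000): 0 ones → 0
Block 3 (11000): 2 ones → 0
Block 4 (11111): 5 ones → 1
Block 5 (01000): 1 one → 0
Block 6 (00000): 0 ones → 0
Block 7 (00000): 0 ones → 0
Block 8 (00000): 0 ones → 0
Block 9 (01100): 2 ones → 0
Block 10 (10001): 2 ones → 0
Block 11 (01100): 2 ones → 0

00010000000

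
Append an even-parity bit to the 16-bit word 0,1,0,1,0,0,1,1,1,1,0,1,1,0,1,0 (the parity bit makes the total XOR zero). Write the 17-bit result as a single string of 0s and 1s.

XOR of the 16 data bits: 0⊕1⊕0⊕1⊕0⊕0⊕1⊕1⊕1⊕1⊕0⊕1⊕1⊕0⊕1⊕0 = 1
Parity bit = 1 (so all 17 bits XOR to 0).

01010011110110101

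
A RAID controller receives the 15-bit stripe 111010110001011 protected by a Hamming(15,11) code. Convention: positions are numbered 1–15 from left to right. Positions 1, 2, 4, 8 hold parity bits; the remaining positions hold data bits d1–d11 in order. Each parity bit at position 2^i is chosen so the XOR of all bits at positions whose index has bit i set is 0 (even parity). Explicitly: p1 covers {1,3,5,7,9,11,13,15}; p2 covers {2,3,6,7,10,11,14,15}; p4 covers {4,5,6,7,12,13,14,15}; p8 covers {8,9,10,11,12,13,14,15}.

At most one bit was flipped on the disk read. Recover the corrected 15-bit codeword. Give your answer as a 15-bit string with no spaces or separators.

s1 (pos 1,3,5,7,9,11,13,15): 1⊕1⊕1⊕1⊕0⊕0⊕0⊕1 = 1
s2 (pos 2,3,6,7,10,11,14,15): 1⊕1⊕0⊕1⊕0⊕0⊕1⊕1 = 1
s4 (pos 4,5,6,7,12,13,14,15): 0⊕1⊕0⊕1⊕1⊕0⊕1⊕1 = 1
s8 (pos 8,9,10,11,12,13,14,15): 1⊕0⊕0⊕0⊕1⊕0⊕1⊕1 = 0
Syndrome s8…s1 = 0111 → error at position 7.
Flip position 7: 111010110001011 → 111010010001011

111010010001011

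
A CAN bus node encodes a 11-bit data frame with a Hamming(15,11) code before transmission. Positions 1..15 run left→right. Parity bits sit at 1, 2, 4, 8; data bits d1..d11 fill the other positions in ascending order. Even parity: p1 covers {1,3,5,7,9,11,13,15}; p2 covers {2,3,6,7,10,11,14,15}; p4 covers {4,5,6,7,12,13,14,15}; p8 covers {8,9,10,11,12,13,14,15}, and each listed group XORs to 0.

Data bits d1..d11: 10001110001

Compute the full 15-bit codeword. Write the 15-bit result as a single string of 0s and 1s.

Place data at non-parity positions: p1 p2 1 p4 0 0 0 p8 1 1 1 0 0 0 1
p1 (pos 1,3,5,7,9,11,13,15): XOR of data positions = 1⊕0⊕0⊕1⊕1⊕0⊕1 = 0
p2 (pos 2,3,6,7,10,11,14,15): XOR of data positions = 1⊕0⊕0⊕1⊕1⊕0⊕1 = 0
p4 (pos 4,5,6,7,12,13,14,15): XOR of data positions = 0⊕0⊕0⊕0⊕0⊕0⊕1 = 1
p8 (pos 8,9,10,11,12,13,14,15): XOR of data positions = 1⊕1⊕1⊕0⊕0⊕0⊕1 = 0
Codeword: 001100001110001

001100001110001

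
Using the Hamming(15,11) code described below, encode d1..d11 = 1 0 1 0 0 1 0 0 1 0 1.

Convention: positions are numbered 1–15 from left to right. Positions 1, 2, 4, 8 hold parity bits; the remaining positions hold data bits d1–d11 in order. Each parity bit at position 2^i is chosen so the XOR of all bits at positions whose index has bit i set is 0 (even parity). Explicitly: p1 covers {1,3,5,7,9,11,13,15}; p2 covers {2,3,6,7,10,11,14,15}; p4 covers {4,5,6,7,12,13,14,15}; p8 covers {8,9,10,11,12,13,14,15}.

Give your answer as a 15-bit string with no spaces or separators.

101101010100101

Place data at non-parity positions: p1 p2 1 p4 0 1 0 p8 0 1 0 0 1 0 1
p1 (pos 1,3,5,7,9,11,13,15): XOR of data positions = 1⊕0⊕0⊕0⊕0⊕1⊕1 = 1
p2 (pos 2,3,6,7,10,11,14,15): XOR of data positions = 1⊕1⊕0⊕1⊕0⊕0⊕1 = 0
p4 (pos 4,5,6,7,12,13,14,15): XOR of data positions = 0⊕1⊕0⊕0⊕1⊕0⊕1 = 1
p8 (pos 8,9,10,11,12,13,14,15): XOR of data positions = 0⊕1⊕0⊕0⊕1⊕0⊕1 = 1
Codeword: 101101010100101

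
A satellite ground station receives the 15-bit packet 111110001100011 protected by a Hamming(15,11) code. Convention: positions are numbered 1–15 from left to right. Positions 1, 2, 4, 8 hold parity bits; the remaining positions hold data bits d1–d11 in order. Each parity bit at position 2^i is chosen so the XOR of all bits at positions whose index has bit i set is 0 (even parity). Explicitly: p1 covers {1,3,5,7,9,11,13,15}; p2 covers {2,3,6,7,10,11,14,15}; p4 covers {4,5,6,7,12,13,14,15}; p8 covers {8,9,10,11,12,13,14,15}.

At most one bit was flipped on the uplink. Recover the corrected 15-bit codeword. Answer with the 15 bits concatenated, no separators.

110110001100011

s1 (pos 1,3,5,7,9,11,13,15): 1⊕1⊕1⊕0⊕1⊕0⊕0⊕1 = 1
s2 (pos 2,3,6,7,10,11,14,15): 1⊕1⊕0⊕0⊕1⊕0⊕1⊕1 = 1
s4 (pos 4,5,6,7,12,13,14,15): 1⊕1⊕0⊕0⊕0⊕0⊕1⊕1 = 0
s8 (pos 8,9,10,11,12,13,14,15): 0⊕1⊕1⊕0⊕0⊕0⊕1⊕1 = 0
Syndrome s8…s1 = 0011 → error at position 3.
Flip position 3: 111110001100011 → 110110001100011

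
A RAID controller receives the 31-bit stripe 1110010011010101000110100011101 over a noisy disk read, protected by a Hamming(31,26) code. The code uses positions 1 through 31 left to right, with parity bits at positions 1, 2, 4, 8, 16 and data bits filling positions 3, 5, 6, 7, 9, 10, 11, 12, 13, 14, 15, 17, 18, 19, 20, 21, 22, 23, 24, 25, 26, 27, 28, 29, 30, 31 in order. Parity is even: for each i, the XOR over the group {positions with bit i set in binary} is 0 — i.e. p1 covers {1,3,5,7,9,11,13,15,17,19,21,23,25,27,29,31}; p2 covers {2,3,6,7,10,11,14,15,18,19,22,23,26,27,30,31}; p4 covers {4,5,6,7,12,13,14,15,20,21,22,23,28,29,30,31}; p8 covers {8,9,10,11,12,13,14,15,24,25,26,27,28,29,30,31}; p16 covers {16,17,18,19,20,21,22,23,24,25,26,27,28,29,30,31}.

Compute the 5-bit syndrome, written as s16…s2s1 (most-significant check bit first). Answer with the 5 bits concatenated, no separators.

00100

s1 (pos 1,3,5,7,9,11,13,15,17,19,21,23,25,27,29,31): 1⊕1⊕0⊕0⊕1⊕0⊕0⊕0⊕0⊕0⊕1⊕1⊕0⊕1⊕1⊕1 = 0
s2 (pos 2,3,6,7,10,11,14,15,18,19,22,23,26,27,30,31): 1⊕1⊕1⊕0⊕1⊕0⊕1⊕0⊕0⊕0⊕0⊕1⊕0⊕1⊕0⊕1 = 0
s4 (pos 4,5,6,7,12,13,14,15,20,21,22,23,28,29,30,31): 0⊕0⊕1⊕0⊕1⊕0⊕1⊕0⊕1⊕1⊕0⊕1⊕1⊕1⊕0⊕1 = 1
s8 (pos 8,9,10,11,12,13,14,15,24,25,26,27,28,29,30,31): 0⊕1⊕1⊕0⊕1⊕0⊕1⊕0⊕0⊕0⊕0⊕1⊕1⊕1⊕0⊕1 = 0
s16 (pos 16,17,18,19,20,21,22,23,24,25,26,27,28,29,30,31): 1⊕0⊕0⊕0⊕1⊕1⊕0⊕1⊕0⊕0⊕0⊕1⊕1⊕1⊕0⊕1 = 0
Syndrome s16…s1 = 00100 → error at position 4.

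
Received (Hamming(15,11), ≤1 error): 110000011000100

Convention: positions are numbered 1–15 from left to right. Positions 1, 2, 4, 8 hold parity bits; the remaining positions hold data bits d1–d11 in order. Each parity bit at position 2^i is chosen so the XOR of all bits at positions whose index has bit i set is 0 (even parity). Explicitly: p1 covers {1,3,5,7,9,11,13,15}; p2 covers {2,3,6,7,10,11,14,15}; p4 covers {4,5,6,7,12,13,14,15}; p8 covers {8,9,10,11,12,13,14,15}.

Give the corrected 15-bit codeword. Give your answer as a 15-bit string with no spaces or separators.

110000011000101

s1 (pos 1,3,5,7,9,11,13,15): 1⊕0⊕0⊕0⊕1⊕0⊕1⊕0 = 1
s2 (pos 2,3,6,7,10,11,14,15): 1⊕0⊕0⊕0⊕0⊕0⊕0⊕0 = 1
s4 (pos 4,5,6,7,12,13,14,15): 0⊕0⊕0⊕0⊕0⊕1⊕0⊕0 = 1
s8 (pos 8,9,10,11,12,13,14,15): 1⊕1⊕0⊕0⊕0⊕1⊕0⊕0 = 1
Syndrome s8…s1 = 1111 → error at position 15.
Flip position 15: 110000011000100 → 110000011000101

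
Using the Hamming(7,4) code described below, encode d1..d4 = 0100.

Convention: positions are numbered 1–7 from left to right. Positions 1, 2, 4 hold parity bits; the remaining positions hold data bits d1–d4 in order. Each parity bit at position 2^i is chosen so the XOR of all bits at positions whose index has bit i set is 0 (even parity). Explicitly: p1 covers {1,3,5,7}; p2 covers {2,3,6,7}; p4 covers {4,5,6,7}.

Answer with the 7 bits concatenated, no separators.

Place data at non-parity positions: p1 p2 0 p4 1 0 0
p1 (pos 1,3,5,7): XOR of data positions = 0⊕1⊕0 = 1
p2 (pos 2,3,6,7): XOR of data positions = 0⊕0⊕0 = 0
p4 (pos 4,5,6,7): XOR of data positions = 1⊕0⊕0 = 1
Codeword: 1001100

1001100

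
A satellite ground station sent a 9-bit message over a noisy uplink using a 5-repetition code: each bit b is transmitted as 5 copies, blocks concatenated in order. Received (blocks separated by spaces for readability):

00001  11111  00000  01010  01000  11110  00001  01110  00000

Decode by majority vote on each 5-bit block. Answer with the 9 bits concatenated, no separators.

010001010

Block 1 (00001): 1 one → 0
Block 2 (11111): 5 ones → 1
Block 3 (00000): 0 ones → 0
Block 4 (01010): 2 ones → 0
Block 5 (01000): 1 one → 0
Block 6 (11110): 4 ones → 1
Block 7 (00001): 1 one → 0
Block 8 (01110): 3 ones → 1
Block 9 (00000): 0 ones → 0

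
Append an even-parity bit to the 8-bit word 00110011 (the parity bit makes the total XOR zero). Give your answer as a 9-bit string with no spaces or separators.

XOR of the 8 data bits: 0⊕0⊕1⊕1⊕0⊕0⊕1⊕1 = 0
Parity bit = 0 (so all 9 bits XOR to 0).

001100110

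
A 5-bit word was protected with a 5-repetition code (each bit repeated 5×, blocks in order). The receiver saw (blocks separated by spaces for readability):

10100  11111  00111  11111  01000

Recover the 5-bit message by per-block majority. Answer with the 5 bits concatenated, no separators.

01110

Block 1 (10100): 2 ones → 0
Block 2 (11111): 5 ones → 1
Block 3 (00111): 3 ones → 1
Block 4 (11111): 5 ones → 1
Block 5 (01000): 1 one → 0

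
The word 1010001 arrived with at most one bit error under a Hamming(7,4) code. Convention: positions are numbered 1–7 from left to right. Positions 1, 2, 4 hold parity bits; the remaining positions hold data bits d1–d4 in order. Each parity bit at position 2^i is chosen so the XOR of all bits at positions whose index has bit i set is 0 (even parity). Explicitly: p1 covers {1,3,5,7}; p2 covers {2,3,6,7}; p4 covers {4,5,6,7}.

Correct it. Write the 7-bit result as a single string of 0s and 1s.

1010101

s1 (pos 1,3,5,7): 1⊕1⊕0⊕1 = 1
s2 (pos 2,3,6,7): 0⊕1⊕0⊕1 = 0
s4 (pos 4,5,6,7): 0⊕0⊕0⊕1 = 1
Syndrome s4…s1 = 101 → error at position 5.
Flip position 5: 1010001 → 1010101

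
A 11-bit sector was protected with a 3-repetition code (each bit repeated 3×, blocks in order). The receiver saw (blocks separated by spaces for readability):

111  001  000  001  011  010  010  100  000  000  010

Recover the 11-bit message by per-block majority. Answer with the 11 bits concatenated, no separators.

Block 1 (111): 3 ones → 1
Block 2 (001): 1 one → 0
Block 3 (000): 0 ones → 0
Block 4 (001): 1 one → 0
Block 5 (011): 2 ones → 1
Block 6 (010): 1 one → 0
Block 7 (010): 1 one → 0
Block 8 (100): 1 one → 0
Block 9 (000): 0 ones → 0
Block 10 (000): 0 ones → 0
Block 11 (010): 1 one → 0

10001000000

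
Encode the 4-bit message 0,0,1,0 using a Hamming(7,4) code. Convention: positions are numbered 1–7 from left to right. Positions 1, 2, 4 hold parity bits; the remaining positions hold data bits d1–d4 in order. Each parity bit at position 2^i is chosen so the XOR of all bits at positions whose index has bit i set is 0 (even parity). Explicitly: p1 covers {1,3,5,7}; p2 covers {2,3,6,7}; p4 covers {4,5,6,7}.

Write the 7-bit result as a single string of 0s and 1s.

0101010

Place data at non-parity positions: p1 p2 0 p4 0 1 0
p1 (pos 1,3,5,7): XOR of data positions = 0⊕0⊕0 = 0
p2 (pos 2,3,6,7): XOR of data positions = 0⊕1⊕0 = 1
p4 (pos 4,5,6,7): XOR of data positions = 0⊕1⊕0 = 1
Codeword: 0101010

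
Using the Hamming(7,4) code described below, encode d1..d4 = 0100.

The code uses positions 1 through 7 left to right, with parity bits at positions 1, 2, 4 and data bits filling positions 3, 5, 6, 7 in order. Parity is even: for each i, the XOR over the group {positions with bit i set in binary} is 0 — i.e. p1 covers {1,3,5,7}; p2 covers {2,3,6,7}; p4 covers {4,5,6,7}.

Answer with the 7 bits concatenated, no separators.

Place data at non-parity positions: p1 p2 0 p4 1 0 0
p1 (pos 1,3,5,7): XOR of data positions = 0⊕1⊕0 = 1
p2 (pos 2,3,6,7): XOR of data positions = 0⊕0⊕0 = 0
p4 (pos 4,5,6,7): XOR of data positions = 1⊕0⊕0 = 1
Codeword: 1001100

1001100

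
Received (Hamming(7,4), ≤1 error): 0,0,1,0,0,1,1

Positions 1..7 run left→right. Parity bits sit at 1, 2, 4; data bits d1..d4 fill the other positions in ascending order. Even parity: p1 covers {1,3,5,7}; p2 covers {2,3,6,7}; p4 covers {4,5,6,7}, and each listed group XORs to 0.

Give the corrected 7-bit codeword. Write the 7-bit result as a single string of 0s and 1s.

s1 (pos 1,3,5,7): 0⊕1⊕0⊕1 = 0
s2 (pos 2,3,6,7): 0⊕1⊕1⊕1 = 1
s4 (pos 4,5,6,7): 0⊕0⊕1⊕1 = 0
Syndrome s4…s1 = 010 → error at position 2.
Flip position 2: 0010011 → 0110011

0110011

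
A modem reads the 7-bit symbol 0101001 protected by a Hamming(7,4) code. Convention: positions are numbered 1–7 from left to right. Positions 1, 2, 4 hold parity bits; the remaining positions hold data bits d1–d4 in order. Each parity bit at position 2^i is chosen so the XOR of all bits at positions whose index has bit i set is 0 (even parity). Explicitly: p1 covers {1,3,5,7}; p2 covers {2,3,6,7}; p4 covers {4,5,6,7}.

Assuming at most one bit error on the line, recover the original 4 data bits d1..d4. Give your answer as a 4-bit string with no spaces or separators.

0001

s1 (pos 1,3,5,7): 0⊕0⊕0⊕1 = 1
s2 (pos 2,3,6,7): 1⊕0⊕0⊕1 = 0
s4 (pos 4,5,6,7): 1⊕0⊕0⊕1 = 0
Syndrome s4…s1 = 001 → error at position 1.
Flip position 1: 0101001 → 1101001
Read data bits from positions 3,5,6,7: 0001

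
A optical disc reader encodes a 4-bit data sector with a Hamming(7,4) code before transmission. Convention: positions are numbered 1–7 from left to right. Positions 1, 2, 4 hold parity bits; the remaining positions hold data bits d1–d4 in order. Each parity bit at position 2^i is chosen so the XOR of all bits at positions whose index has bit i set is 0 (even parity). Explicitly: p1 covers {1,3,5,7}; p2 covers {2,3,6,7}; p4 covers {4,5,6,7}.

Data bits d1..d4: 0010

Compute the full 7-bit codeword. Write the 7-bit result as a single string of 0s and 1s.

Place data at non-parity positions: p1 p2 0 p4 0 1 0
p1 (pos 1,3,5,7): XOR of data positions = 0⊕0⊕0 = 0
p2 (pos 2,3,6,7): XOR of data positions = 0⊕1⊕0 = 1
p4 (pos 4,5,6,7): XOR of data positions = 0⊕1⊕0 = 1
Codeword: 0101010

0101010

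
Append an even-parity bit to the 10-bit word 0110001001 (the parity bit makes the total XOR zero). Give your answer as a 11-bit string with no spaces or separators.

01100010010

XOR of the 10 data bits: 0⊕1⊕1⊕0⊕0⊕0⊕1⊕0⊕0⊕1 = 0
Parity bit = 0 (so all 11 bits XOR to 0).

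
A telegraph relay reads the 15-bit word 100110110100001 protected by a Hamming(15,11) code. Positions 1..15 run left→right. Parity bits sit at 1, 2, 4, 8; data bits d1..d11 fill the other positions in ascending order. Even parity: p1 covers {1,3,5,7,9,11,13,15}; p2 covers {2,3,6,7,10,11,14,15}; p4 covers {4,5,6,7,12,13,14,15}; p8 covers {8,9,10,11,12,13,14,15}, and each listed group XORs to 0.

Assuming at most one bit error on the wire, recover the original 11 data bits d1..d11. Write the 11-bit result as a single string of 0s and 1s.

01010000001

s1 (pos 1,3,5,7,9,11,13,15): 1⊕0⊕1⊕1⊕0⊕0⊕0⊕1 = 0
s2 (pos 2,3,6,7,10,11,14,15): 0⊕0⊕0⊕1⊕1⊕0⊕0⊕1 = 1
s4 (pos 4,5,6,7,12,13,14,15): 1⊕1⊕0⊕1⊕0⊕0⊕0⊕1 = 0
s8 (pos 8,9,10,11,12,13,14,15): 1⊕0⊕1⊕0⊕0⊕0⊕0⊕1 = 1
Syndrome s8…s1 = 1010 → error at position 10.
Flip position 10: 100110110100001 → 100110110000001
Read data bits from positions 3,5,6,7,9,10,11,12,13,14,15: 01010000001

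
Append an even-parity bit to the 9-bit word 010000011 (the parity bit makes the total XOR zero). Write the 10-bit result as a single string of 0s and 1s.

XOR of the 9 data bits: 0⊕1⊕0⊕0⊕0⊕0⊕0⊕1⊕1 = 1
Parity bit = 1 (so all 10 bits XOR to 0).

0100000111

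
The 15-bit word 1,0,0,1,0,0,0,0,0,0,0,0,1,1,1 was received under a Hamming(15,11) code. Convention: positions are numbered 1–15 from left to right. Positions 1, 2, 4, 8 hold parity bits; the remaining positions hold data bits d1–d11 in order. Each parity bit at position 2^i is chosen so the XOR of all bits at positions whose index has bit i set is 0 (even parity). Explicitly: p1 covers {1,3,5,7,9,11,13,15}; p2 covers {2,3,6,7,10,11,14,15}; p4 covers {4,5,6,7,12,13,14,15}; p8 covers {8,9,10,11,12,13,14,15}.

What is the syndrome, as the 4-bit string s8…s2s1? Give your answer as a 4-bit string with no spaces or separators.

s1 (pos 1,3,5,7,9,11,13,15): 1⊕0⊕0⊕0⊕0⊕0⊕1⊕1 = 1
s2 (pos 2,3,6,7,10,11,14,15): 0⊕0⊕0⊕0⊕0⊕0⊕1⊕1 = 0
s4 (pos 4,5,6,7,12,13,14,15): 1⊕0⊕0⊕0⊕0⊕1⊕1⊕1 = 0
s8 (pos 8,9,10,11,12,13,14,15): 0⊕0⊕0⊕0⊕0⊕1⊕1⊕1 = 1
Syndrome s8…s1 = 1001 → error at position 9.

1001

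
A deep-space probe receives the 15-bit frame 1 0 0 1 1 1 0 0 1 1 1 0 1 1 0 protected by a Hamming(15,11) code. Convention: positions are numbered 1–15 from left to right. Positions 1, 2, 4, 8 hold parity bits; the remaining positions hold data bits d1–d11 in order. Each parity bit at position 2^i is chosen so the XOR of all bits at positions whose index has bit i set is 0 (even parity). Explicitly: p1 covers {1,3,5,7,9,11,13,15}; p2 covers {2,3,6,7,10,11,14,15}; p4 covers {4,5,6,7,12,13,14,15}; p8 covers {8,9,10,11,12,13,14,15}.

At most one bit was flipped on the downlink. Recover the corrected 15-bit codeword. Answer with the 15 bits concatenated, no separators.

100111001110010

s1 (pos 1,3,5,7,9,11,13,15): 1⊕0⊕1⊕0⊕1⊕1⊕1⊕0 = 1
s2 (pos 2,3,6,7,10,11,14,15): 0⊕0⊕1⊕0⊕1⊕1⊕1⊕0 = 0
s4 (pos 4,5,6,7,12,13,14,15): 1⊕1⊕1⊕0⊕0⊕1⊕1⊕0 = 1
s8 (pos 8,9,10,11,12,13,14,15): 0⊕1⊕1⊕1⊕0⊕1⊕1⊕0 = 1
Syndrome s8…s1 = 1101 → error at position 13.
Flip position 13: 100111001110110 → 100111001110010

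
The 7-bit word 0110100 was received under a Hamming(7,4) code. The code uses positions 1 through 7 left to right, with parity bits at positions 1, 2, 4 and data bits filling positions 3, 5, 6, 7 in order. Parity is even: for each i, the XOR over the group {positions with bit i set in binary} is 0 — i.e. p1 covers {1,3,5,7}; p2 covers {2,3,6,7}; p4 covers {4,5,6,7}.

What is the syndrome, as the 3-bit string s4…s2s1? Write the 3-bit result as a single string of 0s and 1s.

100

s1 (pos 1,3,5,7): 0⊕1⊕1⊕0 = 0
s2 (pos 2,3,6,7): 1⊕1⊕0⊕0 = 0
s4 (pos 4,5,6,7): 0⊕1⊕0⊕0 = 1
Syndrome s4…s1 = 100 → error at position 4.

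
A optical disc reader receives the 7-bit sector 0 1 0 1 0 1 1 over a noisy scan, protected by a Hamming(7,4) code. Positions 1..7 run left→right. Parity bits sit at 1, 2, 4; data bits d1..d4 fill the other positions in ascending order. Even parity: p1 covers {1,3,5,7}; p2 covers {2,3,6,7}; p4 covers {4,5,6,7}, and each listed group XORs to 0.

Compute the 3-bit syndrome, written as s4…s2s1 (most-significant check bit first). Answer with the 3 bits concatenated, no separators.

111

s1 (pos 1,3,5,7): 0⊕0⊕0⊕1 = 1
s2 (pos 2,3,6,7): 1⊕0⊕1⊕1 = 1
s4 (pos 4,5,6,7): 1⊕0⊕1⊕1 = 1
Syndrome s4…s1 = 111 → error at position 7.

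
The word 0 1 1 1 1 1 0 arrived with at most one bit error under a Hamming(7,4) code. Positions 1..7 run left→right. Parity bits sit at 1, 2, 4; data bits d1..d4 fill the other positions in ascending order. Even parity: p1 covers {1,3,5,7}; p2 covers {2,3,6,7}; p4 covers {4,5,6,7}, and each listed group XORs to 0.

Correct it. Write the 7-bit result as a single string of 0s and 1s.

s1 (pos 1,3,5,7): 0⊕1⊕1⊕0 = 0
s2 (pos 2,3,6,7): 1⊕1⊕1⊕0 = 1
s4 (pos 4,5,6,7): 1⊕1⊕1⊕0 = 1
Syndrome s4…s1 = 110 → error at position 6.
Flip position 6: 0111110 → 0111100

0111100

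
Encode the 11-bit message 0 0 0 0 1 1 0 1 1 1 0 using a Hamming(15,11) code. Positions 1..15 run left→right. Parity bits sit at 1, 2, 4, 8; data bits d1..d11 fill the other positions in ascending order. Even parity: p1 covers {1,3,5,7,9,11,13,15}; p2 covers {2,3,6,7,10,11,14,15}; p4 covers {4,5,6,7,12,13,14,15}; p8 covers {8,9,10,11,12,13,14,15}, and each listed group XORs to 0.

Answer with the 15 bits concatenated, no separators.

Place data at non-parity positions: p1 p2 0 p4 0 0 0 p8 1 1 0 1 1 1 0
p1 (pos 1,3,5,7,9,11,13,15): XOR of data positions = 0⊕0⊕0⊕1⊕0⊕1⊕0 = 0
p2 (pos 2,3,6,7,10,11,14,15): XOR of data positions = 0⊕0⊕0⊕1⊕0⊕1⊕0 = 0
p4 (pos 4,5,6,7,12,13,14,15): XOR of data positions = 0⊕0⊕0⊕1⊕1⊕1⊕0 = 1
p8 (pos 8,9,10,11,12,13,14,15): XOR of data positions = 1⊕1⊕0⊕1⊕1⊕1⊕0 = 1
Codeword: 000100011101110

000100011101110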